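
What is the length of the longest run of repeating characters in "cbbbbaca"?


Input: "cbbbbaca"
Scanning for longest run:
  Position 1 ('b'): new char, reset run to 1
  Position 2 ('b'): continues run of 'b', length=2
  Position 3 ('b'): continues run of 'b', length=3
  Position 4 ('b'): continues run of 'b', length=4
  Position 5 ('a'): new char, reset run to 1
  Position 6 ('c'): new char, reset run to 1
  Position 7 ('a'): new char, reset run to 1
Longest run: 'b' with length 4

4


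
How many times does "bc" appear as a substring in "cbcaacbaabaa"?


Searching for "bc" in "cbcaacbaabaa"
Scanning each position:
  Position 0: "cb" => no
  Position 1: "bc" => MATCH
  Position 2: "ca" => no
  Position 3: "aa" => no
  Position 4: "ac" => no
  Position 5: "cb" => no
  Position 6: "ba" => no
  Position 7: "aa" => no
  Position 8: "ab" => no
  Position 9: "ba" => no
  Position 10: "aa" => no
Total occurrences: 1

1


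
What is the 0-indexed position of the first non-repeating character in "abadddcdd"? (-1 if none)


Input: abadddcdd
Character frequencies:
  'a': 2
  'b': 1
  'c': 1
  'd': 5
Scanning left to right for freq == 1:
  Position 0 ('a'): freq=2, skip
  Position 1 ('b'): unique! => answer = 1

1


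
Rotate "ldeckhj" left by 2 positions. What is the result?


Input: "ldeckhj", rotate left by 2
First 2 characters: "ld"
Remaining characters: "eckhj"
Concatenate remaining + first: "eckhj" + "ld" = "eckhjld"

eckhjld


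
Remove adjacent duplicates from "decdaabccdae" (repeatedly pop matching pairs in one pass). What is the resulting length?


Input: decdaabccdae
Stack-based adjacent duplicate removal:
  Read 'd': push. Stack: d
  Read 'e': push. Stack: de
  Read 'c': push. Stack: dec
  Read 'd': push. Stack: decd
  Read 'a': push. Stack: decda
  Read 'a': matches stack top 'a' => pop. Stack: decd
  Read 'b': push. Stack: decdb
  Read 'c': push. Stack: decdbc
  Read 'c': matches stack top 'c' => pop. Stack: decdb
  Read 'd': push. Stack: decdbd
  Read 'a': push. Stack: decdbda
  Read 'e': push. Stack: decdbdae
Final stack: "decdbdae" (length 8)

8


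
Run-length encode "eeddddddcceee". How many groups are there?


Input: eeddddddcceee
Scanning for consecutive runs:
  Group 1: 'e' x 2 (positions 0-1)
  Group 2: 'd' x 6 (positions 2-7)
  Group 3: 'c' x 2 (positions 8-9)
  Group 4: 'e' x 3 (positions 10-12)
Total groups: 4

4


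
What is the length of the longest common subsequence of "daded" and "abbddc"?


LCS of "daded" and "abbddc"
DP table:
           a    b    b    d    d    c
      0    0    0    0    0    0    0
  d   0    0    0    0    1    1    1
  a   0    1    1    1    1    1    1
  d   0    1    1    1    2    2    2
  e   0    1    1    1    2    2    2
  d   0    1    1    1    2    3    3
LCS length = dp[5][6] = 3

3


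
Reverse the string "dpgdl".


Input: dpgdl
Reading characters right to left:
  Position 4: 'l'
  Position 3: 'd'
  Position 2: 'g'
  Position 1: 'p'
  Position 0: 'd'
Reversed: ldgpd

ldgpd


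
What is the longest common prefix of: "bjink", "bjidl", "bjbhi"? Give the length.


Words: bjink, bjidl, bjbhi
  Position 0: all 'b' => match
  Position 1: all 'j' => match
  Position 2: ('i', 'i', 'b') => mismatch, stop
LCP = "bj" (length 2)

2


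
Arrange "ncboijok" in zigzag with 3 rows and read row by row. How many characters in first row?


Zigzag "ncboijok" into 3 rows:
Placing characters:
  'n' => row 0
  'c' => row 1
  'b' => row 2
  'o' => row 1
  'i' => row 0
  'j' => row 1
  'o' => row 2
  'k' => row 1
Rows:
  Row 0: "ni"
  Row 1: "cojk"
  Row 2: "bo"
First row length: 2

2


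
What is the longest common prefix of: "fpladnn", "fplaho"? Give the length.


Words: fpladnn, fplaho
  Position 0: all 'f' => match
  Position 1: all 'p' => match
  Position 2: all 'l' => match
  Position 3: all 'a' => match
  Position 4: ('d', 'h') => mismatch, stop
LCP = "fpla" (length 4)

4


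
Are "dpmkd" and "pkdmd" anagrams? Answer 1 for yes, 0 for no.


Strings: "dpmkd", "pkdmd"
Sorted first:  ddkmp
Sorted second: ddkmp
Sorted forms match => anagrams

1


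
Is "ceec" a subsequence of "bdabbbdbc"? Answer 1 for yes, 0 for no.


Check if "ceec" is a subsequence of "bdabbbdbc"
Greedy scan:
  Position 0 ('b'): no match needed
  Position 1 ('d'): no match needed
  Position 2 ('a'): no match needed
  Position 3 ('b'): no match needed
  Position 4 ('b'): no match needed
  Position 5 ('b'): no match needed
  Position 6 ('d'): no match needed
  Position 7 ('b'): no match needed
  Position 8 ('c'): matches sub[0] = 'c'
Only matched 1/4 characters => not a subsequence

0


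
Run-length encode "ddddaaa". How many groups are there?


Input: ddddaaa
Scanning for consecutive runs:
  Group 1: 'd' x 4 (positions 0-3)
  Group 2: 'a' x 3 (positions 4-6)
Total groups: 2

2


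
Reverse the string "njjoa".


Input: njjoa
Reading characters right to left:
  Position 4: 'a'
  Position 3: 'o'
  Position 2: 'j'
  Position 1: 'j'
  Position 0: 'n'
Reversed: aojjn

aojjn


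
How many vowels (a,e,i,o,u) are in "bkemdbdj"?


Input: bkemdbdj
Checking each character:
  'b' at position 0: consonant
  'k' at position 1: consonant
  'e' at position 2: vowel (running total: 1)
  'm' at position 3: consonant
  'd' at position 4: consonant
  'b' at position 5: consonant
  'd' at position 6: consonant
  'j' at position 7: consonant
Total vowels: 1

1


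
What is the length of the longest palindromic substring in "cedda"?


Input: "cedda"
Checking substrings for palindromes:
  [2:4] "dd" (len 2) => palindrome
Longest palindromic substring: "dd" with length 2

2


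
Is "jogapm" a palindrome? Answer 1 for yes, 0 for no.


Input: jogapm
Reversed: mpagoj
  Compare pos 0 ('j') with pos 5 ('m'): MISMATCH
  Compare pos 1 ('o') with pos 4 ('p'): MISMATCH
  Compare pos 2 ('g') with pos 3 ('a'): MISMATCH
Result: not a palindrome

0


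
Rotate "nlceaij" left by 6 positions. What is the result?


Input: "nlceaij", rotate left by 6
First 6 characters: "nlceai"
Remaining characters: "j"
Concatenate remaining + first: "j" + "nlceai" = "jnlceai"

jnlceai


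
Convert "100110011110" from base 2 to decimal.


Input: "100110011110" in base 2
Positional expansion:
  Digit '1' (value 1) x 2^11 = 2048
  Digit '0' (value 0) x 2^10 = 0
  Digit '0' (value 0) x 2^9 = 0
  Digit '1' (value 1) x 2^8 = 256
  Digit '1' (value 1) x 2^7 = 128
  Digit '0' (value 0) x 2^6 = 0
  Digit '0' (value 0) x 2^5 = 0
  Digit '1' (value 1) x 2^4 = 16
  Digit '1' (value 1) x 2^3 = 8
  Digit '1' (value 1) x 2^2 = 4
  Digit '1' (value 1) x 2^1 = 2
  Digit '0' (value 0) x 2^0 = 0
Sum = 2462

2462


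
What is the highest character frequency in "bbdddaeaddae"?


Input: bbdddaeaddae
Character counts:
  'a': 3
  'b': 2
  'd': 5
  'e': 2
Maximum frequency: 5

5


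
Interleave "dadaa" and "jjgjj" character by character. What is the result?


Interleaving "dadaa" and "jjgjj":
  Position 0: 'd' from first, 'j' from second => "dj"
  Position 1: 'a' from first, 'j' from second => "aj"
  Position 2: 'd' from first, 'g' from second => "dg"
  Position 3: 'a' from first, 'j' from second => "aj"
  Position 4: 'a' from first, 'j' from second => "aj"
Result: djajdgajaj

djajdgajaj


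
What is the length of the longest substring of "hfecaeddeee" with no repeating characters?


Input: "hfecaeddeee"
Sliding window (track last position of each char):
  Position 0 ('h'): window [0,0] length 1 -- new best
  Position 1 ('f'): window [0,1] length 2 -- new best
  Position 2 ('e'): window [0,2] length 3 -- new best
  Position 3 ('c'): window [0,3] length 4 -- new best
  Position 4 ('a'): window [0,4] length 5 -- new best
  Position 5 ('e'): repeat (last at 2), move window start to 3
  Position 5 ('e'): window [3,5] length 3
  Position 6 ('d'): window [3,6] length 4
  Position 7 ('d'): repeat (last at 6), move window start to 7
  Position 7 ('d'): window [7,7] length 1
  Position 8 ('e'): window [7,8] length 2
  Position 9 ('e'): repeat (last at 8), move window start to 9
  Position 9 ('e'): window [9,9] length 1
  Position 10 ('e'): repeat (last at 9), move window start to 10
  Position 10 ('e'): window [10,10] length 1
Longest substring with no repeats: "hfeca" with length 5

5


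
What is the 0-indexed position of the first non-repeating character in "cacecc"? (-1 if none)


Input: cacecc
Character frequencies:
  'a': 1
  'c': 4
  'e': 1
Scanning left to right for freq == 1:
  Position 0 ('c'): freq=4, skip
  Position 1 ('a'): unique! => answer = 1

1


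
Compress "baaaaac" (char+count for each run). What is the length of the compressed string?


Input: baaaaac
Runs:
  'b' x 1 => "b1"
  'a' x 5 => "a5"
  'c' x 1 => "c1"
Compressed: "b1a5c1"
Compressed length: 6

6


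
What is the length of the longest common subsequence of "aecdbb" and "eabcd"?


LCS of "aecdbb" and "eabcd"
DP table:
           e    a    b    c    d
      0    0    0    0    0    0
  a   0    0    1    1    1    1
  e   0    1    1    1    1    1
  c   0    1    1    1    2    2
  d   0    1    1    1    2    3
  b   0    1    1    2    2    3
  b   0    1    1    2    2    3
LCS length = dp[6][5] = 3

3


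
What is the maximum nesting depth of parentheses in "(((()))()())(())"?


Input: "(((()))()())(())"
Tracking depth:
  Position 0 '(': depth becomes 1
  Position 1 '(': depth becomes 2
  Position 2 '(': depth becomes 3
  Position 3 '(': depth becomes 4
  Position 4 ')': depth becomes 3
  Position 5 ')': depth becomes 2
  Position 6 ')': depth becomes 1
  Position 7 '(': depth becomes 2
  Position 8 ')': depth becomes 1
  Position 9 '(': depth becomes 2
  Position 10 ')': depth becomes 1
  Position 11 ')': depth becomes 0
  Position 12 '(': depth becomes 1
  Position 13 '(': depth becomes 2
  Position 14 ')': depth becomes 1
  Position 15 ')': depth becomes 0
Maximum depth reached: 4

4


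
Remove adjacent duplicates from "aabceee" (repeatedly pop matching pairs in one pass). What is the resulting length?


Input: aabceee
Stack-based adjacent duplicate removal:
  Read 'a': push. Stack: a
  Read 'a': matches stack top 'a' => pop. Stack: (empty)
  Read 'b': push. Stack: b
  Read 'c': push. Stack: bc
  Read 'e': push. Stack: bce
  Read 'e': matches stack top 'e' => pop. Stack: bc
  Read 'e': push. Stack: bce
Final stack: "bce" (length 3)

3


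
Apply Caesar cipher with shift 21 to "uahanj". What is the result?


Caesar cipher: shift "uahanj" by 21
  'u' (pos 20) + 21 = pos 15 = 'p'
  'a' (pos 0) + 21 = pos 21 = 'v'
  'h' (pos 7) + 21 = pos 2 = 'c'
  'a' (pos 0) + 21 = pos 21 = 'v'
  'n' (pos 13) + 21 = pos 8 = 'i'
  'j' (pos 9) + 21 = pos 4 = 'e'
Result: pvcvie

pvcvie


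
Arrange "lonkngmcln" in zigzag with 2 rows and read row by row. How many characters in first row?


Zigzag "lonkngmcln" into 2 rows:
Placing characters:
  'l' => row 0
  'o' => row 1
  'n' => row 0
  'k' => row 1
  'n' => row 0
  'g' => row 1
  'm' => row 0
  'c' => row 1
  'l' => row 0
  'n' => row 1
Rows:
  Row 0: "lnnml"
  Row 1: "okgcn"
First row length: 5

5


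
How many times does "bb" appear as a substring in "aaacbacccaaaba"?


Searching for "bb" in "aaacbacccaaaba"
Scanning each position:
  Position 0: "aa" => no
  Position 1: "aa" => no
  Position 2: "ac" => no
  Position 3: "cb" => no
  Position 4: "ba" => no
  Position 5: "ac" => no
  Position 6: "cc" => no
  Position 7: "cc" => no
  Position 8: "ca" => no
  Position 9: "aa" => no
  Position 10: "aa" => no
  Position 11: "ab" => no
  Position 12: "ba" => no
Total occurrences: 0

0


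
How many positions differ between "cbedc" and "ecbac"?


Comparing "cbedc" and "ecbac" position by position:
  Position 0: 'c' vs 'e' => DIFFER
  Position 1: 'b' vs 'c' => DIFFER
  Position 2: 'e' vs 'b' => DIFFER
  Position 3: 'd' vs 'a' => DIFFER
  Position 4: 'c' vs 'c' => same
Positions that differ: 4

4


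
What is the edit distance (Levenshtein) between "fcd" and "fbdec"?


Computing edit distance: "fcd" -> "fbdec"
DP table:
           f    b    d    e    c
      0    1    2    3    4    5
  f   1    0    1    2    3    4
  c   2    1    1    2    3    3
  d   3    2    2    1    2    3
Edit distance = dp[3][5] = 3

3


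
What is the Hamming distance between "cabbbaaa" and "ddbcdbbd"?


Comparing "cabbbaaa" and "ddbcdbbd" position by position:
  Position 0: 'c' vs 'd' => differ
  Position 1: 'a' vs 'd' => differ
  Position 2: 'b' vs 'b' => same
  Position 3: 'b' vs 'c' => differ
  Position 4: 'b' vs 'd' => differ
  Position 5: 'a' vs 'b' => differ
  Position 6: 'a' vs 'b' => differ
  Position 7: 'a' vs 'd' => differ
Total differences (Hamming distance): 7

7


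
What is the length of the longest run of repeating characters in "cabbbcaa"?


Input: "cabbbcaa"
Scanning for longest run:
  Position 1 ('a'): new char, reset run to 1
  Position 2 ('b'): new char, reset run to 1
  Position 3 ('b'): continues run of 'b', length=2
  Position 4 ('b'): continues run of 'b', length=3
  Position 5 ('c'): new char, reset run to 1
  Position 6 ('a'): new char, reset run to 1
  Position 7 ('a'): continues run of 'a', length=2
Longest run: 'b' with length 3

3


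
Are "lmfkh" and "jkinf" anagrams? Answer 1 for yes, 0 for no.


Strings: "lmfkh", "jkinf"
Sorted first:  fhklm
Sorted second: fijkn
Differ at position 1: 'h' vs 'i' => not anagrams

0


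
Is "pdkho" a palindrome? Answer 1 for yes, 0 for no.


Input: pdkho
Reversed: ohkdp
  Compare pos 0 ('p') with pos 4 ('o'): MISMATCH
  Compare pos 1 ('d') with pos 3 ('h'): MISMATCH
Result: not a palindrome

0


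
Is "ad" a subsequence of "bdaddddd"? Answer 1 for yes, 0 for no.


Check if "ad" is a subsequence of "bdaddddd"
Greedy scan:
  Position 0 ('b'): no match needed
  Position 1 ('d'): no match needed
  Position 2 ('a'): matches sub[0] = 'a'
  Position 3 ('d'): matches sub[1] = 'd'
  Position 4 ('d'): no match needed
  Position 5 ('d'): no match needed
  Position 6 ('d'): no match needed
  Position 7 ('d'): no match needed
All 2 characters matched => is a subsequence

1


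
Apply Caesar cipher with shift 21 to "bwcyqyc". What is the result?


Caesar cipher: shift "bwcyqyc" by 21
  'b' (pos 1) + 21 = pos 22 = 'w'
  'w' (pos 22) + 21 = pos 17 = 'r'
  'c' (pos 2) + 21 = pos 23 = 'x'
  'y' (pos 24) + 21 = pos 19 = 't'
  'q' (pos 16) + 21 = pos 11 = 'l'
  'y' (pos 24) + 21 = pos 19 = 't'
  'c' (pos 2) + 21 = pos 23 = 'x'
Result: wrxtltx

wrxtltx


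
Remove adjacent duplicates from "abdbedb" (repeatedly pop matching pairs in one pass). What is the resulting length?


Input: abdbedb
Stack-based adjacent duplicate removal:
  Read 'a': push. Stack: a
  Read 'b': push. Stack: ab
  Read 'd': push. Stack: abd
  Read 'b': push. Stack: abdb
  Read 'e': push. Stack: abdbe
  Read 'd': push. Stack: abdbed
  Read 'b': push. Stack: abdbedb
Final stack: "abdbedb" (length 7)

7


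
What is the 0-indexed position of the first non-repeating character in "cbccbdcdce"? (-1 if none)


Input: cbccbdcdce
Character frequencies:
  'b': 2
  'c': 5
  'd': 2
  'e': 1
Scanning left to right for freq == 1:
  Position 0 ('c'): freq=5, skip
  Position 1 ('b'): freq=2, skip
  Position 2 ('c'): freq=5, skip
  Position 3 ('c'): freq=5, skip
  Position 4 ('b'): freq=2, skip
  Position 5 ('d'): freq=2, skip
  Position 6 ('c'): freq=5, skip
  Position 7 ('d'): freq=2, skip
  Position 8 ('c'): freq=5, skip
  Position 9 ('e'): unique! => answer = 9

9


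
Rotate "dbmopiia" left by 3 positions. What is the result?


Input: "dbmopiia", rotate left by 3
First 3 characters: "dbm"
Remaining characters: "opiia"
Concatenate remaining + first: "opiia" + "dbm" = "opiiadbm"

opiiadbm


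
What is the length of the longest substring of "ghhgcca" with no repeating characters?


Input: "ghhgcca"
Sliding window (track last position of each char):
  Position 0 ('g'): window [0,0] length 1 -- new best
  Position 1 ('h'): window [0,1] length 2 -- new best
  Position 2 ('h'): repeat (last at 1), move window start to 2
  Position 2 ('h'): window [2,2] length 1
  Position 3 ('g'): window [2,3] length 2
  Position 4 ('c'): window [2,4] length 3 -- new best
  Position 5 ('c'): repeat (last at 4), move window start to 5
  Position 5 ('c'): window [5,5] length 1
  Position 6 ('a'): window [5,6] length 2
Longest substring with no repeats: "hgc" with length 3

3


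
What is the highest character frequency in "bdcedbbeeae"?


Input: bdcedbbeeae
Character counts:
  'a': 1
  'b': 3
  'c': 1
  'd': 2
  'e': 4
Maximum frequency: 4

4


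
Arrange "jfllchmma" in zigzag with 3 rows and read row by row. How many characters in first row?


Zigzag "jfllchmma" into 3 rows:
Placing characters:
  'j' => row 0
  'f' => row 1
  'l' => row 2
  'l' => row 1
  'c' => row 0
  'h' => row 1
  'm' => row 2
  'm' => row 1
  'a' => row 0
Rows:
  Row 0: "jca"
  Row 1: "flhm"
  Row 2: "lm"
First row length: 3

3


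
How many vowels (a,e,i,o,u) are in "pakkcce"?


Input: pakkcce
Checking each character:
  'p' at position 0: consonant
  'a' at position 1: vowel (running total: 1)
  'k' at position 2: consonant
  'k' at position 3: consonant
  'c' at position 4: consonant
  'c' at position 5: consonant
  'e' at position 6: vowel (running total: 2)
Total vowels: 2

2


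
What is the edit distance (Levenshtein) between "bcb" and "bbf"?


Computing edit distance: "bcb" -> "bbf"
DP table:
           b    b    f
      0    1    2    3
  b   1    0    1    2
  c   2    1    1    2
  b   3    2    1    2
Edit distance = dp[3][3] = 2

2


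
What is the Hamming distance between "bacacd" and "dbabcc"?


Comparing "bacacd" and "dbabcc" position by position:
  Position 0: 'b' vs 'd' => differ
  Position 1: 'a' vs 'b' => differ
  Position 2: 'c' vs 'a' => differ
  Position 3: 'a' vs 'b' => differ
  Position 4: 'c' vs 'c' => same
  Position 5: 'd' vs 'c' => differ
Total differences (Hamming distance): 5

5


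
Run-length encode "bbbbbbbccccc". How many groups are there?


Input: bbbbbbbccccc
Scanning for consecutive runs:
  Group 1: 'b' x 7 (positions 0-6)
  Group 2: 'c' x 5 (positions 7-11)
Total groups: 2

2


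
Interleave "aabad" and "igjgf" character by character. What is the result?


Interleaving "aabad" and "igjgf":
  Position 0: 'a' from first, 'i' from second => "ai"
  Position 1: 'a' from first, 'g' from second => "ag"
  Position 2: 'b' from first, 'j' from second => "bj"
  Position 3: 'a' from first, 'g' from second => "ag"
  Position 4: 'd' from first, 'f' from second => "df"
Result: aiagbjagdf

aiagbjagdf


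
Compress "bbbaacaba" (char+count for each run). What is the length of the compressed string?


Input: bbbaacaba
Runs:
  'b' x 3 => "b3"
  'a' x 2 => "a2"
  'c' x 1 => "c1"
  'a' x 1 => "a1"
  'b' x 1 => "b1"
  'a' x 1 => "a1"
Compressed: "b3a2c1a1b1a1"
Compressed length: 12

12


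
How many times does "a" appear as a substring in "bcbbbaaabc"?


Searching for "a" in "bcbbbaaabc"
Scanning each position:
  Position 0: "b" => no
  Position 1: "c" => no
  Position 2: "b" => no
  Position 3: "b" => no
  Position 4: "b" => no
  Position 5: "a" => MATCH
  Position 6: "a" => MATCH
  Position 7: "a" => MATCH
  Position 8: "b" => no
  Position 9: "c" => no
Total occurrences: 3

3


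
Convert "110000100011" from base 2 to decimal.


Input: "110000100011" in base 2
Positional expansion:
  Digit '1' (value 1) x 2^11 = 2048
  Digit '1' (value 1) x 2^10 = 1024
  Digit '0' (value 0) x 2^9 = 0
  Digit '0' (value 0) x 2^8 = 0
  Digit '0' (value 0) x 2^7 = 0
  Digit '0' (value 0) x 2^6 = 0
  Digit '1' (value 1) x 2^5 = 32
  Digit '0' (value 0) x 2^4 = 0
  Digit '0' (value 0) x 2^3 = 0
  Digit '0' (value 0) x 2^2 = 0
  Digit '1' (value 1) x 2^1 = 2
  Digit '1' (value 1) x 2^0 = 1
Sum = 3107

3107


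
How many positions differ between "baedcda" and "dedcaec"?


Comparing "baedcda" and "dedcaec" position by position:
  Position 0: 'b' vs 'd' => DIFFER
  Position 1: 'a' vs 'e' => DIFFER
  Position 2: 'e' vs 'd' => DIFFER
  Position 3: 'd' vs 'c' => DIFFER
  Position 4: 'c' vs 'a' => DIFFER
  Position 5: 'd' vs 'e' => DIFFER
  Position 6: 'a' vs 'c' => DIFFER
Positions that differ: 7

7


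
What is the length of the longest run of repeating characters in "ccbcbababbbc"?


Input: "ccbcbababbbc"
Scanning for longest run:
  Position 1 ('c'): continues run of 'c', length=2
  Position 2 ('b'): new char, reset run to 1
  Position 3 ('c'): new char, reset run to 1
  Position 4 ('b'): new char, reset run to 1
  Position 5 ('a'): new char, reset run to 1
  Position 6 ('b'): new char, reset run to 1
  Position 7 ('a'): new char, reset run to 1
  Position 8 ('b'): new char, reset run to 1
  Position 9 ('b'): continues run of 'b', length=2
  Position 10 ('b'): continues run of 'b', length=3
  Position 11 ('c'): new char, reset run to 1
Longest run: 'b' with length 3

3


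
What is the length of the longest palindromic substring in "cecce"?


Input: "cecce"
Checking substrings for palindromes:
  [1:5] "ecce" (len 4) => palindrome
  [0:3] "cec" (len 3) => palindrome
  [2:4] "cc" (len 2) => palindrome
Longest palindromic substring: "ecce" with length 4

4


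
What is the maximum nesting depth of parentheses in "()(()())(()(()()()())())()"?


Input: "()(()())(()(()()()())())()"
Tracking depth:
  Position 0 '(': depth becomes 1
  Position 1 ')': depth becomes 0
  Position 2 '(': depth becomes 1
  Position 3 '(': depth becomes 2
  Position 4 ')': depth becomes 1
  Position 5 '(': depth becomes 2
  Position 6 ')': depth becomes 1
  Position 7 ')': depth becomes 0
  Position 8 '(': depth becomes 1
  Position 9 '(': depth becomes 2
  Position 10 ')': depth becomes 1
  Position 11 '(': depth becomes 2
  Position 12 '(': depth becomes 3
  Position 13 ')': depth becomes 2
  Position 14 '(': depth becomes 3
  Position 15 ')': depth becomes 2
  Position 16 '(': depth becomes 3
  Position 17 ')': depth becomes 2
  Position 18 '(': depth becomes 3
  Position 19 ')': depth becomes 2
  Position 20 ')': depth becomes 1
  Position 21 '(': depth becomes 2
  Position 22 ')': depth becomes 1
  Position 23 ')': depth becomes 0
  Position 24 '(': depth becomes 1
  Position 25 ')': depth becomes 0
Maximum depth reached: 3

3


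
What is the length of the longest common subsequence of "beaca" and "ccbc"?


LCS of "beaca" and "ccbc"
DP table:
           c    c    b    c
      0    0    0    0    0
  b   0    0    0    1    1
  e   0    0    0    1    1
  a   0    0    0    1    1
  c   0    1    1    1    2
  a   0    1    1    1    2
LCS length = dp[5][4] = 2

2


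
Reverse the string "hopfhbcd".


Input: hopfhbcd
Reading characters right to left:
  Position 7: 'd'
  Position 6: 'c'
  Position 5: 'b'
  Position 4: 'h'
  Position 3: 'f'
  Position 2: 'p'
  Position 1: 'o'
  Position 0: 'h'
Reversed: dcbhfpoh

dcbhfpoh


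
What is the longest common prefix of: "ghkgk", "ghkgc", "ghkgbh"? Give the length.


Words: ghkgk, ghkgc, ghkgbh
  Position 0: all 'g' => match
  Position 1: all 'h' => match
  Position 2: all 'k' => match
  Position 3: all 'g' => match
  Position 4: ('k', 'c', 'b') => mismatch, stop
LCP = "ghkg" (length 4)

4


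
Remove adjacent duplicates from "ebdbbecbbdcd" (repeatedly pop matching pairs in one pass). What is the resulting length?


Input: ebdbbecbbdcd
Stack-based adjacent duplicate removal:
  Read 'e': push. Stack: e
  Read 'b': push. Stack: eb
  Read 'd': push. Stack: ebd
  Read 'b': push. Stack: ebdb
  Read 'b': matches stack top 'b' => pop. Stack: ebd
  Read 'e': push. Stack: ebde
  Read 'c': push. Stack: ebdec
  Read 'b': push. Stack: ebdecb
  Read 'b': matches stack top 'b' => pop. Stack: ebdec
  Read 'd': push. Stack: ebdecd
  Read 'c': push. Stack: ebdecdc
  Read 'd': push. Stack: ebdecdcd
Final stack: "ebdecdcd" (length 8)

8


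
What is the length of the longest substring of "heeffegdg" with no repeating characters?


Input: "heeffegdg"
Sliding window (track last position of each char):
  Position 0 ('h'): window [0,0] length 1 -- new best
  Position 1 ('e'): window [0,1] length 2 -- new best
  Position 2 ('e'): repeat (last at 1), move window start to 2
  Position 2 ('e'): window [2,2] length 1
  Position 3 ('f'): window [2,3] length 2
  Position 4 ('f'): repeat (last at 3), move window start to 4
  Position 4 ('f'): window [4,4] length 1
  Position 5 ('e'): window [4,5] length 2
  Position 6 ('g'): window [4,6] length 3 -- new best
  Position 7 ('d'): window [4,7] length 4 -- new best
  Position 8 ('g'): repeat (last at 6), move window start to 7
  Position 8 ('g'): window [7,8] length 2
Longest substring with no repeats: "fegd" with length 4

4


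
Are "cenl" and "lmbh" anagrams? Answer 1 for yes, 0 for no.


Strings: "cenl", "lmbh"
Sorted first:  celn
Sorted second: bhlm
Differ at position 0: 'c' vs 'b' => not anagrams

0


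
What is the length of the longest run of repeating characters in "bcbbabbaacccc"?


Input: "bcbbabbaacccc"
Scanning for longest run:
  Position 1 ('c'): new char, reset run to 1
  Position 2 ('b'): new char, reset run to 1
  Position 3 ('b'): continues run of 'b', length=2
  Position 4 ('a'): new char, reset run to 1
  Position 5 ('b'): new char, reset run to 1
  Position 6 ('b'): continues run of 'b', length=2
  Position 7 ('a'): new char, reset run to 1
  Position 8 ('a'): continues run of 'a', length=2
  Position 9 ('c'): new char, reset run to 1
  Position 10 ('c'): continues run of 'c', length=2
  Position 11 ('c'): continues run of 'c', length=3
  Position 12 ('c'): continues run of 'c', length=4
Longest run: 'c' with length 4

4


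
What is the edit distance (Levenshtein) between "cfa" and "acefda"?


Computing edit distance: "cfa" -> "acefda"
DP table:
           a    c    e    f    d    a
      0    1    2    3    4    5    6
  c   1    1    1    2    3    4    5
  f   2    2    2    2    2    3    4
  a   3    2    3    3    3    3    3
Edit distance = dp[3][6] = 3

3


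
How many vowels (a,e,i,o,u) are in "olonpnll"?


Input: olonpnll
Checking each character:
  'o' at position 0: vowel (running total: 1)
  'l' at position 1: consonant
  'o' at position 2: vowel (running total: 2)
  'n' at position 3: consonant
  'p' at position 4: consonant
  'n' at position 5: consonant
  'l' at position 6: consonant
  'l' at position 7: consonant
Total vowels: 2

2


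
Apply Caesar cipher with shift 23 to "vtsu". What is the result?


Caesar cipher: shift "vtsu" by 23
  'v' (pos 21) + 23 = pos 18 = 's'
  't' (pos 19) + 23 = pos 16 = 'q'
  's' (pos 18) + 23 = pos 15 = 'p'
  'u' (pos 20) + 23 = pos 17 = 'r'
Result: sqpr

sqpr


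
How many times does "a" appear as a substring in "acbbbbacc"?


Searching for "a" in "acbbbbacc"
Scanning each position:
  Position 0: "a" => MATCH
  Position 1: "c" => no
  Position 2: "b" => no
  Position 3: "b" => no
  Position 4: "b" => no
  Position 5: "b" => no
  Position 6: "a" => MATCH
  Position 7: "c" => no
  Position 8: "c" => no
Total occurrences: 2

2


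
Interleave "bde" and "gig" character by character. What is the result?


Interleaving "bde" and "gig":
  Position 0: 'b' from first, 'g' from second => "bg"
  Position 1: 'd' from first, 'i' from second => "di"
  Position 2: 'e' from first, 'g' from second => "eg"
Result: bgdieg

bgdieg


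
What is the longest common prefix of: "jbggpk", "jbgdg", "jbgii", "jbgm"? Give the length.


Words: jbggpk, jbgdg, jbgii, jbgm
  Position 0: all 'j' => match
  Position 1: all 'b' => match
  Position 2: all 'g' => match
  Position 3: ('g', 'd', 'i', 'm') => mismatch, stop
LCP = "jbg" (length 3)

3


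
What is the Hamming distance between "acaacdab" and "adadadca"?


Comparing "acaacdab" and "adadadca" position by position:
  Position 0: 'a' vs 'a' => same
  Position 1: 'c' vs 'd' => differ
  Position 2: 'a' vs 'a' => same
  Position 3: 'a' vs 'd' => differ
  Position 4: 'c' vs 'a' => differ
  Position 5: 'd' vs 'd' => same
  Position 6: 'a' vs 'c' => differ
  Position 7: 'b' vs 'a' => differ
Total differences (Hamming distance): 5

5


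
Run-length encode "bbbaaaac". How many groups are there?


Input: bbbaaaac
Scanning for consecutive runs:
  Group 1: 'b' x 3 (positions 0-2)
  Group 2: 'a' x 4 (positions 3-6)
  Group 3: 'c' x 1 (positions 7-7)
Total groups: 3

3


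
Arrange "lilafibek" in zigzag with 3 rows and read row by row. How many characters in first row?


Zigzag "lilafibek" into 3 rows:
Placing characters:
  'l' => row 0
  'i' => row 1
  'l' => row 2
  'a' => row 1
  'f' => row 0
  'i' => row 1
  'b' => row 2
  'e' => row 1
  'k' => row 0
Rows:
  Row 0: "lfk"
  Row 1: "iaie"
  Row 2: "lb"
First row length: 3

3


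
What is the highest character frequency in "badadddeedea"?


Input: badadddeedea
Character counts:
  'a': 3
  'b': 1
  'd': 5
  'e': 3
Maximum frequency: 5

5


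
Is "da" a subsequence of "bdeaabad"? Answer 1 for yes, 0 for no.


Check if "da" is a subsequence of "bdeaabad"
Greedy scan:
  Position 0 ('b'): no match needed
  Position 1 ('d'): matches sub[0] = 'd'
  Position 2 ('e'): no match needed
  Position 3 ('a'): matches sub[1] = 'a'
  Position 4 ('a'): no match needed
  Position 5 ('b'): no match needed
  Position 6 ('a'): no match needed
  Position 7 ('d'): no match needed
All 2 characters matched => is a subsequence

1


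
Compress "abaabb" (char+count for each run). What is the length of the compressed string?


Input: abaabb
Runs:
  'a' x 1 => "a1"
  'b' x 1 => "b1"
  'a' x 2 => "a2"
  'b' x 2 => "b2"
Compressed: "a1b1a2b2"
Compressed length: 8

8


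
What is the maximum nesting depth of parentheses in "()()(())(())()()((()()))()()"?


Input: "()()(())(())()()((()()))()()"
Tracking depth:
  Position 0 '(': depth becomes 1
  Position 1 ')': depth becomes 0
  Position 2 '(': depth becomes 1
  Position 3 ')': depth becomes 0
  Position 4 '(': depth becomes 1
  Position 5 '(': depth becomes 2
  Position 6 ')': depth becomes 1
  Position 7 ')': depth becomes 0
  Position 8 '(': depth becomes 1
  Position 9 '(': depth becomes 2
  Position 10 ')': depth becomes 1
  Position 11 ')': depth becomes 0
  Position 12 '(': depth becomes 1
  Position 13 ')': depth becomes 0
  Position 14 '(': depth becomes 1
  Position 15 ')': depth becomes 0
  Position 16 '(': depth becomes 1
  Position 17 '(': depth becomes 2
  Position 18 '(': depth becomes 3
  Position 19 ')': depth becomes 2
  Position 20 '(': depth becomes 3
  Position 21 ')': depth becomes 2
  Position 22 ')': depth becomes 1
  Position 23 ')': depth becomes 0
  Position 24 '(': depth becomes 1
  Position 25 ')': depth becomes 0
  Position 26 '(': depth becomes 1
  Position 27 ')': depth becomes 0
Maximum depth reached: 3

3


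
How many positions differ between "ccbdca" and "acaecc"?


Comparing "ccbdca" and "acaecc" position by position:
  Position 0: 'c' vs 'a' => DIFFER
  Position 1: 'c' vs 'c' => same
  Position 2: 'b' vs 'a' => DIFFER
  Position 3: 'd' vs 'e' => DIFFER
  Position 4: 'c' vs 'c' => same
  Position 5: 'a' vs 'c' => DIFFER
Positions that differ: 4

4


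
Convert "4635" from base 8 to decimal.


Input: "4635" in base 8
Positional expansion:
  Digit '4' (value 4) x 8^3 = 2048
  Digit '6' (value 6) x 8^2 = 384
  Digit '3' (value 3) x 8^1 = 24
  Digit '5' (value 5) x 8^0 = 5
Sum = 2461

2461


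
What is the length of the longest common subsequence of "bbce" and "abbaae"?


LCS of "bbce" and "abbaae"
DP table:
           a    b    b    a    a    e
      0    0    0    0    0    0    0
  b   0    0    1    1    1    1    1
  b   0    0    1    2    2    2    2
  c   0    0    1    2    2    2    2
  e   0    0    1    2    2    2    3
LCS length = dp[4][6] = 3

3


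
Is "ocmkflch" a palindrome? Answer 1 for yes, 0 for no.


Input: ocmkflch
Reversed: hclfkmco
  Compare pos 0 ('o') with pos 7 ('h'): MISMATCH
  Compare pos 1 ('c') with pos 6 ('c'): match
  Compare pos 2 ('m') with pos 5 ('l'): MISMATCH
  Compare pos 3 ('k') with pos 4 ('f'): MISMATCH
Result: not a palindrome

0


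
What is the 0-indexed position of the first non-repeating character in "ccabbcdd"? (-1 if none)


Input: ccabbcdd
Character frequencies:
  'a': 1
  'b': 2
  'c': 3
  'd': 2
Scanning left to right for freq == 1:
  Position 0 ('c'): freq=3, skip
  Position 1 ('c'): freq=3, skip
  Position 2 ('a'): unique! => answer = 2

2


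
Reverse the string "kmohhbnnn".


Input: kmohhbnnn
Reading characters right to left:
  Position 8: 'n'
  Position 7: 'n'
  Position 6: 'n'
  Position 5: 'b'
  Position 4: 'h'
  Position 3: 'h'
  Position 2: 'o'
  Position 1: 'm'
  Position 0: 'k'
Reversed: nnnbhhomk

nnnbhhomk


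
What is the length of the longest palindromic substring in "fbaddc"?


Input: "fbaddc"
Checking substrings for palindromes:
  [3:5] "dd" (len 2) => palindrome
Longest palindromic substring: "dd" with length 2

2


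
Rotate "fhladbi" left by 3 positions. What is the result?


Input: "fhladbi", rotate left by 3
First 3 characters: "fhl"
Remaining characters: "adbi"
Concatenate remaining + first: "adbi" + "fhl" = "adbifhl"

adbifhl


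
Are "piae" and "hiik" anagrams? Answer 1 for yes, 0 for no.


Strings: "piae", "hiik"
Sorted first:  aeip
Sorted second: hiik
Differ at position 0: 'a' vs 'h' => not anagrams

0


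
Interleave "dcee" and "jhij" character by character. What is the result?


Interleaving "dcee" and "jhij":
  Position 0: 'd' from first, 'j' from second => "dj"
  Position 1: 'c' from first, 'h' from second => "ch"
  Position 2: 'e' from first, 'i' from second => "ei"
  Position 3: 'e' from first, 'j' from second => "ej"
Result: djcheiej

djcheiej


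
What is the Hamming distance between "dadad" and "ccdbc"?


Comparing "dadad" and "ccdbc" position by position:
  Position 0: 'd' vs 'c' => differ
  Position 1: 'a' vs 'c' => differ
  Position 2: 'd' vs 'd' => same
  Position 3: 'a' vs 'b' => differ
  Position 4: 'd' vs 'c' => differ
Total differences (Hamming distance): 4

4


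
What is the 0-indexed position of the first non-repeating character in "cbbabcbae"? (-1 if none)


Input: cbbabcbae
Character frequencies:
  'a': 2
  'b': 4
  'c': 2
  'e': 1
Scanning left to right for freq == 1:
  Position 0 ('c'): freq=2, skip
  Position 1 ('b'): freq=4, skip
  Position 2 ('b'): freq=4, skip
  Position 3 ('a'): freq=2, skip
  Position 4 ('b'): freq=4, skip
  Position 5 ('c'): freq=2, skip
  Position 6 ('b'): freq=4, skip
  Position 7 ('a'): freq=2, skip
  Position 8 ('e'): unique! => answer = 8

8


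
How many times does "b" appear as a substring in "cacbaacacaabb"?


Searching for "b" in "cacbaacacaabb"
Scanning each position:
  Position 0: "c" => no
  Position 1: "a" => no
  Position 2: "c" => no
  Position 3: "b" => MATCH
  Position 4: "a" => no
  Position 5: "a" => no
  Position 6: "c" => no
  Position 7: "a" => no
  Position 8: "c" => no
  Position 9: "a" => no
  Position 10: "a" => no
  Position 11: "b" => MATCH
  Position 12: "b" => MATCH
Total occurrences: 3

3


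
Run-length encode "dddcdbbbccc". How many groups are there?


Input: dddcdbbbccc
Scanning for consecutive runs:
  Group 1: 'd' x 3 (positions 0-2)
  Group 2: 'c' x 1 (positions 3-3)
  Group 3: 'd' x 1 (positions 4-4)
  Group 4: 'b' x 3 (positions 5-7)
  Group 5: 'c' x 3 (positions 8-10)
Total groups: 5

5


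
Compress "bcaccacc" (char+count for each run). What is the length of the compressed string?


Input: bcaccacc
Runs:
  'b' x 1 => "b1"
  'c' x 1 => "c1"
  'a' x 1 => "a1"
  'c' x 2 => "c2"
  'a' x 1 => "a1"
  'c' x 2 => "c2"
Compressed: "b1c1a1c2a1c2"
Compressed length: 12

12


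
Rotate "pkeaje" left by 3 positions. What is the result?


Input: "pkeaje", rotate left by 3
First 3 characters: "pke"
Remaining characters: "aje"
Concatenate remaining + first: "aje" + "pke" = "ajepke"

ajepke


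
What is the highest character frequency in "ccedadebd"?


Input: ccedadebd
Character counts:
  'a': 1
  'b': 1
  'c': 2
  'd': 3
  'e': 2
Maximum frequency: 3

3


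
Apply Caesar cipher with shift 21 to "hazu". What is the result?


Caesar cipher: shift "hazu" by 21
  'h' (pos 7) + 21 = pos 2 = 'c'
  'a' (pos 0) + 21 = pos 21 = 'v'
  'z' (pos 25) + 21 = pos 20 = 'u'
  'u' (pos 20) + 21 = pos 15 = 'p'
Result: cvup

cvup


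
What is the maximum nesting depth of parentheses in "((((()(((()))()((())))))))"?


Input: "((((()(((()))()((())))))))"
Tracking depth:
  Position 0 '(': depth becomes 1
  Position 1 '(': depth becomes 2
  Position 2 '(': depth becomes 3
  Position 3 '(': depth becomes 4
  Position 4 '(': depth becomes 5
  Position 5 ')': depth becomes 4
  Position 6 '(': depth becomes 5
  Position 7 '(': depth becomes 6
  Position 8 '(': depth becomes 7
  Position 9 '(': depth becomes 8
  Position 10 ')': depth becomes 7
  Position 11 ')': depth becomes 6
  Position 12 ')': depth becomes 5
  Position 13 '(': depth becomes 6
  Position 14 ')': depth becomes 5
  Position 15 '(': depth becomes 6
  Position 16 '(': depth becomes 7
  Position 17 '(': depth becomes 8
  Position 18 ')': depth becomes 7
  Position 19 ')': depth becomes 6
  Position 20 ')': depth becomes 5
  Position 21 ')': depth becomes 4
  Position 22 ')': depth becomes 3
  Position 23 ')': depth becomes 2
  Position 24 ')': depth becomes 1
  Position 25 ')': depth becomes 0
Maximum depth reached: 8

8


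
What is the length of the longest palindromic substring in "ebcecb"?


Input: "ebcecb"
Checking substrings for palindromes:
  [1:6] "bcecb" (len 5) => palindrome
  [2:5] "cec" (len 3) => palindrome
Longest palindromic substring: "bcecb" with length 5

5


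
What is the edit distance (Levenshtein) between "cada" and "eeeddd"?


Computing edit distance: "cada" -> "eeeddd"
DP table:
           e    e    e    d    d    d
      0    1    2    3    4    5    6
  c   1    1    2    3    4    5    6
  a   2    2    2    3    4    5    6
  d   3    3    3    3    3    4    5
  a   4    4    4    4    4    4    5
Edit distance = dp[4][6] = 5

5


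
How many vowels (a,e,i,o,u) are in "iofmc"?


Input: iofmc
Checking each character:
  'i' at position 0: vowel (running total: 1)
  'o' at position 1: vowel (running total: 2)
  'f' at position 2: consonant
  'm' at position 3: consonant
  'c' at position 4: consonant
Total vowels: 2

2


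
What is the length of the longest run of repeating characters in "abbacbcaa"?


Input: "abbacbcaa"
Scanning for longest run:
  Position 1 ('b'): new char, reset run to 1
  Position 2 ('b'): continues run of 'b', length=2
  Position 3 ('a'): new char, reset run to 1
  Position 4 ('c'): new char, reset run to 1
  Position 5 ('b'): new char, reset run to 1
  Position 6 ('c'): new char, reset run to 1
  Position 7 ('a'): new char, reset run to 1
  Position 8 ('a'): continues run of 'a', length=2
Longest run: 'b' with length 2

2


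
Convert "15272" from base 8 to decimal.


Input: "15272" in base 8
Positional expansion:
  Digit '1' (value 1) x 8^4 = 4096
  Digit '5' (value 5) x 8^3 = 2560
  Digit '2' (value 2) x 8^2 = 128
  Digit '7' (value 7) x 8^1 = 56
  Digit '2' (value 2) x 8^0 = 2
Sum = 6842

6842


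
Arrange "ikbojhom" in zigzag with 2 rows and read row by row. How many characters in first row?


Zigzag "ikbojhom" into 2 rows:
Placing characters:
  'i' => row 0
  'k' => row 1
  'b' => row 0
  'o' => row 1
  'j' => row 0
  'h' => row 1
  'o' => row 0
  'm' => row 1
Rows:
  Row 0: "ibjo"
  Row 1: "kohm"
First row length: 4

4


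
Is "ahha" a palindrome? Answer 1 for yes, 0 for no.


Input: ahha
Reversed: ahha
  Compare pos 0 ('a') with pos 3 ('a'): match
  Compare pos 1 ('h') with pos 2 ('h'): match
Result: palindrome

1


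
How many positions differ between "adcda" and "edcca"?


Comparing "adcda" and "edcca" position by position:
  Position 0: 'a' vs 'e' => DIFFER
  Position 1: 'd' vs 'd' => same
  Position 2: 'c' vs 'c' => same
  Position 3: 'd' vs 'c' => DIFFER
  Position 4: 'a' vs 'a' => same
Positions that differ: 2

2


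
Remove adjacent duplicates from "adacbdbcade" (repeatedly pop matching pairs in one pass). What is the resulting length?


Input: adacbdbcade
Stack-based adjacent duplicate removal:
  Read 'a': push. Stack: a
  Read 'd': push. Stack: ad
  Read 'a': push. Stack: ada
  Read 'c': push. Stack: adac
  Read 'b': push. Stack: adacb
  Read 'd': push. Stack: adacbd
  Read 'b': push. Stack: adacbdb
  Read 'c': push. Stack: adacbdbc
  Read 'a': push. Stack: adacbdbca
  Read 'd': push. Stack: adacbdbcad
  Read 'e': push. Stack: adacbdbcade
Final stack: "adacbdbcade" (length 11)

11
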